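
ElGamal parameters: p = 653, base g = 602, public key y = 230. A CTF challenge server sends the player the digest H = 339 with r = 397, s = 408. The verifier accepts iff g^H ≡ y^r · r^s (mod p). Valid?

Left side g^H mod p:
602^2 = 362404 ≡ 642
602^4 ≡ 642^2 = 412164 ≡ 121
602^8 ≡ 121^2 = 14641 ≡ 275
602^16 ≡ 275^2 = 75625 ≡ 530
602^32 ≡ 530^2 = 280900 ≡ 110
602^64 ≡ 110^2 = 12100 ≡ 346
602^128 ≡ 346^2 = 119716 ≡ 217
602^256 ≡ 217^2 = 47089 ≡ 73
339 = 256 + 64 + 16 + 2 + 1, so 602^339 ≡ 73·346·530·642·602 ≡ 122 (mod 653)
Right side y^r · r^s mod p:
230^2 = 52900 ≡ 7
230^4 ≡ 7^2 = 49
230^8 ≡ 49^2 = 2401 ≡ 442
230^16 ≡ 442^2 = 195364 ≡ 117
230^32 ≡ 117^2 = 13689 ≡ 629
230^64 ≡ 629^2 = 395641 ≡ 576
230^128 ≡ 576^2 = 331776 ≡ 52
230^256 ≡ 52^2 = 2704 ≡ 92
397 = 256 + 128 + 8 + 4 + 1, so 230^397 ≡ 92·52·442·49·230 ≡ 329 (mod 653)
397^2 = 157609 ≡ 236
397^4 ≡ 236^2 = 55696 ≡ 191
397^8 ≡ 191^2 = 36481 ≡ 566
397^16 ≡ 566^2 = 320356 ≡ 386
397^32 ≡ 386^2 = 148996 ≡ 112
397^64 ≡ 112^2 = 12544 ≡ 137
397^128 ≡ 137^2 = 18769 ≡ 485
397^256 ≡ 485^2 = 235225 ≡ 145
408 = 256 + 128 + 16 + 8, so 397^408 ≡ 145·485·386·566 ≡ 16 (mod 653)
329·16 = 5264 ≡ 40 (mod 653)
122 ≠ 40, so verification fails.

no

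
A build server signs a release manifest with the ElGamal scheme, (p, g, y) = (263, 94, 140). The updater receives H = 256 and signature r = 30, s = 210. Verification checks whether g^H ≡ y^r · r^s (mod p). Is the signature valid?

Left side g^H mod p:
94^2 = 8836 ≡ 157
94^4 ≡ 157^2 = 24649 ≡ 190
94^8 ≡ 190^2 = 36100 ≡ 69
94^16 ≡ 69^2 = 4761 ≡ 27
94^32 ≡ 27^2 = 729 ≡ 203
94^64 ≡ 203^2 = 41209 ≡ 181
94^128 ≡ 181^2 = 32761 ≡ 149
94^256 ≡ 149^2 = 22201 ≡ 109
Right side y^r · r^s mod p:
140^2 = 19600 ≡ 138
140^4 ≡ 138^2 = 19044 ≡ 108
140^8 ≡ 108^2 = 11664 ≡ 92
140^16 ≡ 92^2 = 8464 ≡ 48
30 = 16 + 8 + 4 + 2, so 140^30 ≡ 48·92·108·138 ≡ 51 (mod 263)
30^2 = 900 ≡ 111
30^4 ≡ 111^2 = 12321 ≡ 223
30^8 ≡ 223^2 = 49729 ≡ 22
30^16 ≡ 22^2 = 484 ≡ 221
30^32 ≡ 221^2 = 48841 ≡ 186
30^64 ≡ 186^2 = 34596 ≡ 143
30^128 ≡ 143^2 = 20449 ≡ 198
210 = 128 + 64 + 16 + 2, so 30^210 ≡ 198·143·221·111 ≡ 95 (mod 263)
51·95 = 4845 ≡ 111 (mod 263)
109 ≠ 111, so verification fails.

invalid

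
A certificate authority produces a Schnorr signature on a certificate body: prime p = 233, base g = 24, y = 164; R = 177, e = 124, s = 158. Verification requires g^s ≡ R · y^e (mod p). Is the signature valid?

g^s mod p:
24^2 = 576 ≡ 110
24^4 ≡ 110^2 = 12100 ≡ 217
24^8 ≡ 217^2 = 47089 ≡ 23
24^16 ≡ 23^2 = 529 ≡ 63
24^32 ≡ 63^2 = 3969 ≡ 8
24^64 ≡ 8^2 = 64
24^128 ≡ 64^2 = 4096 ≡ 135
158 = 128 + 16 + 8 + 4 + 2, so 24^158 ≡ 135·63·23·217·110 ≡ 31 (mod 233)
R · y^e mod p:
164^2 = 26896 ≡ 101
164^4 ≡ 101^2 = 10201 ≡ 182
164^8 ≡ 182^2 = 33124 ≡ 38
164^16 ≡ 38^2 = 1444 ≡ 46
164^32 ≡ 46^2 = 2116 ≡ 19
164^64 ≡ 19^2 = 361 ≡ 128
124 = 64 + 32 + 16 + 8 + 4, so 164^124 ≡ 128·19·46·38·182 ≡ 195 (mod 233)
177·195 = 34515 ≡ 31 (mod 233)
31 ≡ 31 (mod 233); signature holds.

valid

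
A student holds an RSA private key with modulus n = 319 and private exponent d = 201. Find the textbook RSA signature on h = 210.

h^201 mod 319 = 45

45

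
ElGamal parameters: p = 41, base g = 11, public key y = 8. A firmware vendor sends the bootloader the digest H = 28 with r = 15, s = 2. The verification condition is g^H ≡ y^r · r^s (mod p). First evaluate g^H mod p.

25

11^2 = 121 ≡ 39
11^4 ≡ 39^2 = 1521 ≡ 4
11^8 ≡ 4^2 = 16
11^16 ≡ 16^2 = 256 ≡ 10
28 = 16 + 8 + 4, so 11^28 ≡ 10·16·4 ≡ 25 (mod 41)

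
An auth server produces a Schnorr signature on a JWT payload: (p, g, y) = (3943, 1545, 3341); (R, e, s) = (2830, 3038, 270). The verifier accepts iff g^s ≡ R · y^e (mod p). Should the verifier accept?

accept

g^s mod p:
1545^2 = 2387025 ≡ 1510
1545^4 ≡ 1510^2 = 2280100 ≡ 1046
1545^8 ≡ 1046^2 = 1094116 ≡ 1905
1545^16 ≡ 1905^2 = 3629025 ≡ 1465
1545^32 ≡ 1465^2 = 2146225 ≡ 1233
1545^64 ≡ 1233^2 = 1520289 ≡ 2234
1545^128 ≡ 2234^2 = 4990756 ≡ 2861
1545^256 ≡ 2861^2 = 8185321 ≡ 3596
270 = 256 + 8 + 4 + 2, so 1545^270 ≡ 3596·1905·1046·1510 ≡ 512 (mod 3943)
R · y^e mod p:
3341^2 = 11162281 ≡ 3591
3341^4 ≡ 3591^2 = 12895281 ≡ 1671
3341^8 ≡ 1671^2 = 2792241 ≡ 597
3341^16 ≡ 597^2 = 356409 ≡ 1539
3341^32 ≡ 1539^2 = 2368521 ≡ 2721
3341^64 ≡ 2721^2 = 7403841 ≡ 2830
3341^128 ≡ 2830^2 = 8008900 ≡ 667
3341^256 ≡ 667^2 = 444889 ≡ 3273
3341^512 ≡ 3273^2 = 10712529 ≡ 3341
3341^1024 ≡ 3341^2 = 11162281 ≡ 3591
3341^2048 ≡ 3591^2 = 12895281 ≡ 1671
3038 = 2048 + 512 + 256 + 128 + 64 + 16 + 8 + 4 + 2, so 3341^3038 ≡ 1671·3341·3273·667·2830·1539·597·1671·3591 ≡ 2196 (mod 3943)
2830·2196 = 6214680 ≡ 512 (mod 3943)
512 ≡ 512 (mod 3943); signature holds.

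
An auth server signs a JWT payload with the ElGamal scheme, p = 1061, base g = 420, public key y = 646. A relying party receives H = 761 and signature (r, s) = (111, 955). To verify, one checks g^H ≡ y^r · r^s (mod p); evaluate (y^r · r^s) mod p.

160

646^2 = 417316 ≡ 343
646^4 ≡ 343^2 = 117649 ≡ 939
646^8 ≡ 939^2 = 881721 ≡ 30
646^16 ≡ 30^2 = 900
646^32 ≡ 900^2 = 810000 ≡ 457
646^64 ≡ 457^2 = 208849 ≡ 893
111 = 64 + 32 + 8 + 4 + 2 + 1, so 646^111 ≡ 893·457·30·939·343·646 ≡ 53 (mod 1061)
111^2 = 12321 ≡ 650
111^4 ≡ 650^2 = 422500 ≡ 222
111^8 ≡ 222^2 = 49284 ≡ 478
111^16 ≡ 478^2 = 228484 ≡ 369
111^32 ≡ 369^2 = 136161 ≡ 353
111^64 ≡ 353^2 = 124609 ≡ 472
111^128 ≡ 472^2 = 222784 ≡ 1035
111^256 ≡ 1035^2 = 1071225 ≡ 676
111^512 ≡ 676^2 = 456976 ≡ 746
955 = 512 + 256 + 128 + 32 + 16 + 8 + 2 + 1, so 111^955 ≡ 746·676·1035·353·369·478·650·111 ≡ 1044 (mod 1061)
y^r · r^s ≡ 53·1044 = 55332 ≡ 160 (mod 1061)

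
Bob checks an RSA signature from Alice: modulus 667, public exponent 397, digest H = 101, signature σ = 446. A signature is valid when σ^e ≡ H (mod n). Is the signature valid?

valid

σ^2 ≡ 446^2 = 198916 ≡ 150
σ^4 ≡ 150^2 = 22500 ≡ 489
σ^8 ≡ 489^2 = 239121 ≡ 335
σ^16 ≡ 335^2 = 112225 ≡ 169
σ^32 ≡ 169^2 = 28561 ≡ 547
σ^64 ≡ 547^2 = 299209 ≡ 393
σ^128 ≡ 393^2 = 154449 ≡ 372
σ^256 ≡ 372^2 = 138384 ≡ 315
397 = 256 + 128 + 8 + 4 + 1, so σ^397 ≡ 315·372·335·489·446 ≡ 101 (mod 667)
σ^397 mod 667 = 101 matches H.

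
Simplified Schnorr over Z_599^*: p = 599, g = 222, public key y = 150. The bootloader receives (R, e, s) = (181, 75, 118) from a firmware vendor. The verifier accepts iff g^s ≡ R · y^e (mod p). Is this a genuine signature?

g^s mod p:
222^2 = 49284 ≡ 166
222^4 ≡ 166^2 = 27556 ≡ 2
222^8 ≡ 2^2 = 4
222^16 ≡ 4^2 = 16
222^32 ≡ 16^2 = 256
222^64 ≡ 256^2 = 65536 ≡ 245
118 = 64 + 32 + 16 + 4 + 2, so 222^118 ≡ 245·256·16·2·166 ≡ 48 (mod 599)
R · y^e mod p:
150^2 = 22500 ≡ 337
150^4 ≡ 337^2 = 113569 ≡ 358
150^8 ≡ 358^2 = 128164 ≡ 577
150^16 ≡ 577^2 = 332929 ≡ 484
150^32 ≡ 484^2 = 234256 ≡ 47
150^64 ≡ 47^2 = 2209 ≡ 412
75 = 64 + 8 + 2 + 1, so 150^75 ≡ 412·577·337·150 ≡ 83 (mod 599)
181·83 = 15023 ≡ 48 (mod 599)
48 ≡ 48 (mod 599); signature holds.

genuine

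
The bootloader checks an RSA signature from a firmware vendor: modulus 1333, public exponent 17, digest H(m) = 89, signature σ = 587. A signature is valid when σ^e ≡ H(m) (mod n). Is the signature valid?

Squares mod 1333: σ^1≡587, σ^2≡655, σ^4≡1132, σ^8≡411, σ^16≡963
17 = 16 + 1, so σ^17 ≡ 963·587 ≡ 89 (mod 1333)
σ^17 mod 1333 = 89 matches H(m).

valid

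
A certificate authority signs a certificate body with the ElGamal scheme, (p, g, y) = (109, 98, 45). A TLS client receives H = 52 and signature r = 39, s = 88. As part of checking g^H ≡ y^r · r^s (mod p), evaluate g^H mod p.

9

98^2 = 9604 ≡ 12
98^4 ≡ 12^2 = 144 ≡ 35
98^8 ≡ 35^2 = 1225 ≡ 26
98^16 ≡ 26^2 = 676 ≡ 22
98^32 ≡ 22^2 = 484 ≡ 48
52 = 32 + 16 + 4, so 98^52 ≡ 48·22·35 ≡ 9 (mod 109)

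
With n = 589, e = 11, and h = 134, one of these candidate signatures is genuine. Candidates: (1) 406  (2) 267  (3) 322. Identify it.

2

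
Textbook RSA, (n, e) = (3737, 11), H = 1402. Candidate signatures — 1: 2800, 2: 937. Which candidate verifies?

2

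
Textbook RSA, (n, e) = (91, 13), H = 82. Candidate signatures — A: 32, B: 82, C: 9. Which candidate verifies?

Candidate A: Squares mod 91: 32^1≡32, 32^2≡23, 32^4≡74, 32^8≡16; 13 = 8 + 4 + 1, so 32^13 ≡ 16·74·32 ≡ 32 (mod 91)
Candidate B: Squares mod 91: 82^1≡82, 82^2≡81, 82^4≡9, 82^8≡81; 13 = 8 + 4 + 1, so 82^13 ≡ 81·9·82 ≡ 82 (mod 91)
  → matches H = 82
Candidate C: Squares mod 91: 9^1≡9, 9^2≡81, 9^4≡9, 9^8≡81; 13 = 8 + 4 + 1, so 9^13 ≡ 81·9·9 ≡ 9 (mod 91)

B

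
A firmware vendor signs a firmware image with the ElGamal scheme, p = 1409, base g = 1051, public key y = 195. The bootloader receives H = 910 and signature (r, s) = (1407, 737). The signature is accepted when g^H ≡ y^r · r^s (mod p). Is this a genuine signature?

Left side g^H mod p:
Squares mod 1409: 1051^1≡1051, 1051^2≡1354, 1051^4≡207, 1051^8≡579, 1051^16≡1308, 1051^32≡338, 1051^64≡115, 1051^128≡544, 1051^256≡46, 1051^512≡707
910 = 512 + 256 + 128 + 8 + 4 + 2, so 1051^910 ≡ 707·46·544·579·207·1354 ≡ 882 (mod 1409)
Right side y^r · r^s mod p:
Squares mod 1409: 195^1≡195, 195^2≡1391, 195^4≡324, 195^8≡710, 195^16≡1087, 195^32≡827, 195^64≡564, 195^128≡1071, 195^256≡115, 195^512≡544, 195^1024≡46
1407 = 1024 + 256 + 64 + 32 + 16 + 8 + 4 + 2 + 1, so 195^1407 ≡ 46·115·564·827·1087·710·324·1391·195 ≡ 224 (mod 1409)
Squares mod 1409: 1407^1≡1407, 1407^2≡4, 1407^4≡16, 1407^8≡256, 1407^16≡722, 1407^32≡1363, 1407^64≡707, 1407^128≡1063, 1407^256≡1360, 1407^512≡992
737 = 512 + 128 + 64 + 32 + 1, so 1407^737 ≡ 992·1063·707·1363·1407 ≡ 92 (mod 1409)
224·92 = 20608 ≡ 882 (mod 1409)
882 ≡ 882 (mod 1409), so the signature is genuine.

genuine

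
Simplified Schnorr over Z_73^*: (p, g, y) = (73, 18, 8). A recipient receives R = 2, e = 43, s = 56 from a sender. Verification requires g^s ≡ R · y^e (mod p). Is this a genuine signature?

g^s mod p:
18^2 = 324 ≡ 32
18^4 ≡ 32^2 = 1024 ≡ 2
18^8 ≡ 2^2 = 4
18^16 ≡ 4^2 = 16
18^32 ≡ 16^2 = 256 ≡ 37
56 = 32 + 16 + 8, so 18^56 ≡ 37·16·4 ≡ 32 (mod 73)
R · y^e mod p:
8^2 = 64
8^4 ≡ 64^2 = 4096 ≡ 8
8^8 ≡ 8^2 = 64
8^16 ≡ 64^2 = 4096 ≡ 8
8^32 ≡ 8^2 = 64
43 = 32 + 8 + 2 + 1, so 8^43 ≡ 64·64·64·8 ≡ 8 (mod 73)
2·8 = 16 ≡ 16 (mod 73)
32 ≠ 16; the check fails.

forged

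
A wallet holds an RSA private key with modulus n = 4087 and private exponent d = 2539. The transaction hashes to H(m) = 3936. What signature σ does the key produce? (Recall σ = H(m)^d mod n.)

2530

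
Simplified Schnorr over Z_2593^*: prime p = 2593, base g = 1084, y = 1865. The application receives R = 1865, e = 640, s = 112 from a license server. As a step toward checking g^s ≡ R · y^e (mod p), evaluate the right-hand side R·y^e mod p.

1865^2 = 3478225 ≡ 1012
1865^4 ≡ 1012^2 = 1024144 ≡ 2502
1865^8 ≡ 2502^2 = 6260004 ≡ 502
1865^16 ≡ 502^2 = 252004 ≡ 483
1865^32 ≡ 483^2 = 233289 ≡ 2512
1865^64 ≡ 2512^2 = 6310144 ≡ 1375
1865^128 ≡ 1375^2 = 1890625 ≡ 328
1865^256 ≡ 328^2 = 107584 ≡ 1271
1865^512 ≡ 1271^2 = 1615441 ≡ 2
640 = 512 + 128, so 1865^640 ≡ 2·328 ≡ 656 (mod 2593)
R · y^e ≡ 1865·656 = 1223440 ≡ 2137 (mod 2593)

2137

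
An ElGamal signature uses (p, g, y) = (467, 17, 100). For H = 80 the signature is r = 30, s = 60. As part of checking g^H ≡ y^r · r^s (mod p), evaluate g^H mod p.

17^2 = 289
17^4 ≡ 289^2 = 83521 ≡ 395
17^8 ≡ 395^2 = 156025 ≡ 47
17^16 ≡ 47^2 = 2209 ≡ 341
17^32 ≡ 341^2 = 116281 ≡ 465
17^64 ≡ 465^2 = 216225 ≡ 4
80 = 64 + 16, so 17^80 ≡ 4·341 ≡ 430 (mod 467)

430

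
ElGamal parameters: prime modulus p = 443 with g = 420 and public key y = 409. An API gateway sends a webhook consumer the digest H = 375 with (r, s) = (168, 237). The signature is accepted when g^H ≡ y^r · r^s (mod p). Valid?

no

Left side g^H mod p:
420^2 = 176400 ≡ 86
420^4 ≡ 86^2 = 7396 ≡ 308
420^8 ≡ 308^2 = 94864 ≡ 62
420^16 ≡ 62^2 = 3844 ≡ 300
420^32 ≡ 300^2 = 90000 ≡ 71
420^64 ≡ 71^2 = 5041 ≡ 168
420^128 ≡ 168^2 = 28224 ≡ 315
420^256 ≡ 315^2 = 99225 ≡ 436
375 = 256 + 64 + 32 + 16 + 4 + 2 + 1, so 420^375 ≡ 436·168·71·300·308·86·420 ≡ 41 (mod 443)
Right side y^r · r^s mod p:
409^2 = 167281 ≡ 270
409^4 ≡ 270^2 = 72900 ≡ 248
409^8 ≡ 248^2 = 61504 ≡ 370
409^16 ≡ 370^2 = 136900 ≡ 13
409^32 ≡ 13^2 = 169
409^64 ≡ 169^2 = 28561 ≡ 209
409^128 ≡ 209^2 = 43681 ≡ 267
168 = 128 + 32 + 8, so 409^168 ≡ 267·169·370 ≡ 169 (mod 443)
168^2 = 28224 ≡ 315
168^4 ≡ 315^2 = 99225 ≡ 436
168^8 ≡ 436^2 = 190096 ≡ 49
168^16 ≡ 49^2 = 2401 ≡ 186
168^32 ≡ 186^2 = 34596 ≡ 42
168^64 ≡ 42^2 = 1764 ≡ 435
168^128 ≡ 435^2 = 189225 ≡ 64
237 = 128 + 64 + 32 + 8 + 4 + 1, so 168^237 ≡ 64·435·42·49·436·168 ≡ 186 (mod 443)
169·186 = 31434 ≡ 424 (mod 443)
41 ≠ 424, so verification fails.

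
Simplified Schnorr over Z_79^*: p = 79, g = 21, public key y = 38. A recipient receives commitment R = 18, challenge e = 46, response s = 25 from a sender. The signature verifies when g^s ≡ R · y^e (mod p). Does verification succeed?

passes

g^s mod p:
21^25 mod 79 = 64
R · y^e mod p:
38^46 mod 79 = 65
18·65 = 1170 ≡ 64 (mod 79)
64 ≡ 64 (mod 79); signature holds.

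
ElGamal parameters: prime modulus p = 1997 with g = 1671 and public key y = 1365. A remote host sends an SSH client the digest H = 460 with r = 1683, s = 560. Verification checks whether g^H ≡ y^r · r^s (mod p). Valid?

Left side g^H mod p:
1671^460 mod 1997 = 630
Right side y^r · r^s mod p:
1365^1683 mod 1997 = 279
1683^560 mod 1997 = 414
279·414 = 115506 ≡ 1677 (mod 1997)
630 ≠ 1677, so verification fails.

no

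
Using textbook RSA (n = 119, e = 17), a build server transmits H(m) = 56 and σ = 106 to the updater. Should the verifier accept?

σ^2 ≡ 106^2 = 11236 ≡ 50
σ^4 ≡ 50^2 = 2500 ≡ 1
σ^8 ≡ 1^2 = 1
σ^16 ≡ 1^2 = 1
17 = 16 + 1, so σ^17 ≡ 1·106 ≡ 106 (mod 119)
106 ≠ 56, so verification fails.

reject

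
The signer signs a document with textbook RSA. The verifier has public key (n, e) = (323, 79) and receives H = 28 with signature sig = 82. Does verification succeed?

sig^2 ≡ 82^2 = 6724 ≡ 264
sig^4 ≡ 264^2 = 69696 ≡ 251
sig^8 ≡ 251^2 = 63001 ≡ 16
sig^16 ≡ 16^2 = 256
sig^32 ≡ 256^2 = 65536 ≡ 290
sig^64 ≡ 290^2 = 84100 ≡ 120
79 = 64 + 8 + 4 + 2 + 1, so sig^79 ≡ 120·16·251·264·82 ≡ 28 (mod 323)
Since 28 equals the digest 28, verification succeeds.

passes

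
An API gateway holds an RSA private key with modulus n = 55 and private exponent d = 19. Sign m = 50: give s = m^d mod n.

m^2 ≡ 50^2 = 2500 ≡ 25
m^4 ≡ 25^2 = 625 ≡ 20
m^8 ≡ 20^2 = 400 ≡ 15
m^16 ≡ 15^2 = 225 ≡ 5
19 = 16 + 2 + 1, so m^19 ≡ 5·25·50 ≡ 35 (mod 55)

35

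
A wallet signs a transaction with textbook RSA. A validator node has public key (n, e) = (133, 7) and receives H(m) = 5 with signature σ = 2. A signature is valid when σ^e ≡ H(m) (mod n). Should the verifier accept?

Squares mod 133: σ^1≡2, σ^2≡4, σ^4≡16
7 = 4 + 2 + 1, so σ^7 ≡ 16·4·2 ≡ 128 (mod 133)
σ^7 mod 133 = 128, but H(m) = 5.

reject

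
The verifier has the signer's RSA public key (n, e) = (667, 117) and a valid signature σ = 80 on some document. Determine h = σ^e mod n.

651

Squares mod 667: σ^1≡80, σ^2≡397, σ^4≡197, σ^8≡123, σ^16≡455, σ^32≡255, σ^64≡326
117 = 64 + 32 + 16 + 4 + 1, so σ^117 ≡ 326·255·455·197·80 ≡ 651 (mod 667)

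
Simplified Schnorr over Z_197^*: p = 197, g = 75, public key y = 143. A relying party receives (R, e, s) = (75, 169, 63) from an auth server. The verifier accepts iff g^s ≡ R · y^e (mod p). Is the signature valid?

valid

g^s mod p:
Squares mod 197: 75^1≡75, 75^2≡109, 75^4≡61, 75^8≡175, 75^16≡90, 75^32≡23
63 = 32 + 16 + 8 + 4 + 2 + 1, so 75^63 ≡ 23·90·175·61·109·75 ≡ 120 (mod 197)
R · y^e mod p:
Squares mod 197: 143^1≡143, 143^2≡158, 143^4≡142, 143^8≡70, 143^16≡172, 143^32≡34, 143^64≡171, 143^128≡85
169 = 128 + 32 + 8 + 1, so 143^169 ≡ 85·34·70·143 ≡ 41 (mod 197)
75·41 = 3075 ≡ 120 (mod 197)
120 ≡ 120 (mod 197); signature holds.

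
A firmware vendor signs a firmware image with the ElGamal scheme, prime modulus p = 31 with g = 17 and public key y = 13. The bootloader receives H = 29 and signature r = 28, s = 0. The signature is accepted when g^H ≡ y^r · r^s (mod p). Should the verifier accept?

reject

Left side g^H mod p:
Squares mod 31: 17^1≡17, 17^2≡10, 17^4≡7, 17^8≡18, 17^16≡14
29 = 16 + 8 + 4 + 1, so 17^29 ≡ 14·18·7·17 ≡ 11 (mod 31)
Right side y^r · r^s mod p:
Squares mod 31: 13^1≡13, 13^2≡14, 13^4≡10, 13^8≡7, 13^16≡18
28 = 16 + 8 + 4, so 13^28 ≡ 18·7·10 ≡ 20 (mod 31)
28^0 mod 31 = 1
20·1 = 20 ≡ 20 (mod 31)
11 ≠ 20, so verification fails.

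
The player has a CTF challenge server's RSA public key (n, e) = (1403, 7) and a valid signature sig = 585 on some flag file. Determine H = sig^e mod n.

Squares mod 1403: sig^1≡585, sig^2≡1296, sig^4≡225
7 = 4 + 2 + 1, so sig^7 ≡ 225·1296·585 ≡ 842 (mod 1403)

842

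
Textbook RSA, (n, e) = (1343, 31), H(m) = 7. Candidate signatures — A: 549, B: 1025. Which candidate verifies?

A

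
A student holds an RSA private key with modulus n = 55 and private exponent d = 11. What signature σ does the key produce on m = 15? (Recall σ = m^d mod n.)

15

m^2 ≡ 15^2 = 225 ≡ 5
m^4 ≡ 5^2 = 25
m^8 ≡ 25^2 = 625 ≡ 20
11 = 8 + 2 + 1, so m^11 ≡ 20·5·15 ≡ 15 (mod 55)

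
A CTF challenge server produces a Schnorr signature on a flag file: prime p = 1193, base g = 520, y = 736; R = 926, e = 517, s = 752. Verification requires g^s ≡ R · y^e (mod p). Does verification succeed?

fails

g^s mod p:
520^2 = 270400 ≡ 782
520^4 ≡ 782^2 = 611524 ≡ 708
520^8 ≡ 708^2 = 501264 ≡ 204
520^16 ≡ 204^2 = 41616 ≡ 1054
520^32 ≡ 1054^2 = 1110916 ≡ 233
520^64 ≡ 233^2 = 54289 ≡ 604
520^128 ≡ 604^2 = 364816 ≡ 951
520^256 ≡ 951^2 = 904401 ≡ 107
520^512 ≡ 107^2 = 11449 ≡ 712
752 = 512 + 128 + 64 + 32 + 16, so 520^752 ≡ 712·951·604·233·1054 ≡ 602 (mod 1193)
R · y^e mod p:
736^2 = 541696 ≡ 74
736^4 ≡ 74^2 = 5476 ≡ 704
736^8 ≡ 704^2 = 495616 ≡ 521
736^16 ≡ 521^2 = 271441 ≡ 630
736^32 ≡ 630^2 = 396900 ≡ 824
736^64 ≡ 824^2 = 678976 ≡ 159
736^128 ≡ 159^2 = 25281 ≡ 228
736^256 ≡ 228^2 = 51984 ≡ 685
736^512 ≡ 685^2 = 469225 ≡ 376
517 = 512 + 4 + 1, so 736^517 ≡ 376·704·736 ≡ 472 (mod 1193)
926·472 = 437072 ≡ 434 (mod 1193)
602 ≠ 434; the check fails.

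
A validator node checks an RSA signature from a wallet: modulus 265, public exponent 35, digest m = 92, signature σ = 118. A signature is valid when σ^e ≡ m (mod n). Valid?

yes

Squares mod 265: σ^1≡118, σ^2≡144, σ^4≡66, σ^8≡116, σ^16≡206, σ^32≡36
35 = 32 + 2 + 1, so σ^35 ≡ 36·144·118 ≡ 92 (mod 265)
92 = m, so the signature checks out.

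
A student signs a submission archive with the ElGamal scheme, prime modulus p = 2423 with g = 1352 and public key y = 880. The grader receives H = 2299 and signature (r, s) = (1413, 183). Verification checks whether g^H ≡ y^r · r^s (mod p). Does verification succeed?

Left side g^H mod p:
1352^2299 mod 2423 = 1571
Right side y^r · r^s mod p:
880^1413 mod 2423 = 953
1413^183 mod 2423 = 950
953·950 = 905350 ≡ 1571 (mod 2423)
1571 ≡ 1571 (mod 2423), so the signature is genuine.

passes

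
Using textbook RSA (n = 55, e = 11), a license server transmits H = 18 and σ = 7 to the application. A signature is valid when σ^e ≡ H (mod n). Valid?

yes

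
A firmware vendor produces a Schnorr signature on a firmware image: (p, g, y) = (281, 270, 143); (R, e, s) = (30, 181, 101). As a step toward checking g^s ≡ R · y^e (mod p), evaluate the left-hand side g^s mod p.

26

270^2 = 72900 ≡ 121
270^4 ≡ 121^2 = 14641 ≡ 29
270^8 ≡ 29^2 = 841 ≡ 279
270^16 ≡ 279^2 = 77841 ≡ 4
270^32 ≡ 4^2 = 16
270^64 ≡ 16^2 = 256
101 = 64 + 32 + 4 + 1, so 270^101 ≡ 256·16·29·270 ≡ 26 (mod 281)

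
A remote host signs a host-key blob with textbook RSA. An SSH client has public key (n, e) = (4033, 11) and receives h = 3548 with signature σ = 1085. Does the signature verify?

verifies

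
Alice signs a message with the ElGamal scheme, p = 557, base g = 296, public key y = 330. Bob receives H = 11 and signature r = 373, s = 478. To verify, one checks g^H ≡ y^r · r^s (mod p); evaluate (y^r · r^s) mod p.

330^373 mod 557 = 172
373^478 mod 557 = 531
y^r · r^s ≡ 172·531 = 91332 ≡ 541 (mod 557)

541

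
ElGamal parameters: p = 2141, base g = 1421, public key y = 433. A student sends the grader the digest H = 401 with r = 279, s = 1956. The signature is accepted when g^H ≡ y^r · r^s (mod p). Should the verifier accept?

Left side g^H mod p:
1421^401 mod 2141 = 391
Right side y^r · r^s mod p:
433^279 mod 2141 = 1896
279^1956 mod 2141 = 1125
1896·1125 = 2133000 ≡ 564 (mod 2141)
391 ≠ 564, so verification fails.

reject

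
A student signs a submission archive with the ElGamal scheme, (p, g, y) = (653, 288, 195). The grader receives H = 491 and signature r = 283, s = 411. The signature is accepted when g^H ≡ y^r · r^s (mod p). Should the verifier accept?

reject

Left side g^H mod p:
288^2 = 82944 ≡ 13
288^4 ≡ 13^2 = 169
288^8 ≡ 169^2 = 28561 ≡ 482
288^16 ≡ 482^2 = 232324 ≡ 509
288^32 ≡ 509^2 = 259081 ≡ 493
288^64 ≡ 493^2 = 243049 ≡ 133
288^128 ≡ 133^2 = 17689 ≡ 58
288^256 ≡ 58^2 = 3364 ≡ 99
491 = 256 + 128 + 64 + 32 + 8 + 2 + 1, so 288^491 ≡ 99·58·133·493·482·13·288 ≡ 631 (mod 653)
Right side y^r · r^s mod p:
195^2 = 38025 ≡ 151
195^4 ≡ 151^2 = 22801 ≡ 599
195^8 ≡ 599^2 = 358801 ≡ 304
195^16 ≡ 304^2 = 92416 ≡ 343
195^32 ≡ 343^2 = 117649 ≡ 109
195^64 ≡ 109^2 = 11881 ≡ 127
195^128 ≡ 127^2 = 16129 ≡ 457
195^256 ≡ 457^2 = 208849 ≡ 542
283 = 256 + 16 + 8 + 2 + 1, so 195^283 ≡ 542·343·304·151·195 ≡ 267 (mod 653)
283^2 = 80089 ≡ 423
283^4 ≡ 423^2 = 178929 ≡ 7
283^8 ≡ 7^2 = 49
283^16 ≡ 49^2 = 2401 ≡ 442
283^32 ≡ 442^2 = 195364 ≡ 117
283^64 ≡ 117^2 = 13689 ≡ 629
283^128 ≡ 629^2 = 395641 ≡ 576
283^256 ≡ 576^2 = 331776 ≡ 52
411 = 256 + 128 + 16 + 8 + 2 + 1, so 283^411 ≡ 52·576·442·49·423·283 ≡ 255 (mod 653)
267·255 = 68085 ≡ 173 (mod 653)
631 ≠ 173, so verification fails.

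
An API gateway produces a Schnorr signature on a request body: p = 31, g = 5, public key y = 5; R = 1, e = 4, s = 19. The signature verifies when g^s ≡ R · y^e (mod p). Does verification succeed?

passes

g^s mod p:
5^2 = 25
5^4 ≡ 25^2 = 625 ≡ 5
5^8 ≡ 5^2 = 25
5^16 ≡ 25^2 = 625 ≡ 5
19 = 16 + 2 + 1, so 5^19 ≡ 5·25·5 ≡ 5 (mod 31)
R · y^e mod p:
5^2 = 25
5^4 ≡ 25^2 = 625 ≡ 5
1·5 = 5 ≡ 5 (mod 31)
5 ≡ 5 (mod 31); signature holds.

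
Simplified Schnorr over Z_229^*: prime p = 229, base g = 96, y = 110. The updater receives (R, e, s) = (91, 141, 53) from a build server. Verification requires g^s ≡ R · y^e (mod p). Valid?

yes

g^s mod p:
96^53 mod 229 = 188
R · y^e mod p:
110^141 mod 229 = 221
91·221 = 20111 ≡ 188 (mod 229)
188 ≡ 188 (mod 229); signature holds.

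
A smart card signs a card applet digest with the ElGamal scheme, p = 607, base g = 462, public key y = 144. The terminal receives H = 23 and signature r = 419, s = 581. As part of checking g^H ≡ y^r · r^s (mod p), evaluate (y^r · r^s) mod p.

192

Squares mod 607: 144^1≡144, 144^2≡98, 144^4≡499, 144^8≡131, 144^16≡165, 144^32≡517, 144^64≡209, 144^128≡584, 144^256≡529
419 = 256 + 128 + 32 + 2 + 1, so 144^419 ≡ 529·584·517·98·144 ≡ 302 (mod 607)
Squares mod 607: 419^1≡419, 419^2≡138, 419^4≡227, 419^8≡541, 419^16≡107, 419^32≡523, 419^64≡379, 419^128≡389, 419^256≡178, 419^512≡120
581 = 512 + 64 + 4 + 1, so 419^581 ≡ 120·379·227·419 ≡ 479 (mod 607)
y^r · r^s ≡ 302·479 = 144658 ≡ 192 (mod 607)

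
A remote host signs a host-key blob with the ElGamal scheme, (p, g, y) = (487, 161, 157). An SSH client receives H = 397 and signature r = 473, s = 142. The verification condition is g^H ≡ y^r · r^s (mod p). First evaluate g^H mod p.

Squares mod 487: 161^1≡161, 161^2≡110, 161^4≡412, 161^8≡268, 161^16≡235, 161^32≡194, 161^64≡137, 161^128≡263, 161^256≡15
397 = 256 + 128 + 8 + 4 + 1, so 161^397 ≡ 15·263·268·412·161 ≡ 248 (mod 487)

248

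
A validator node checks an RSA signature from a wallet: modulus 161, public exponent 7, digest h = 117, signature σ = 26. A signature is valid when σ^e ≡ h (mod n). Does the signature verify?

verifies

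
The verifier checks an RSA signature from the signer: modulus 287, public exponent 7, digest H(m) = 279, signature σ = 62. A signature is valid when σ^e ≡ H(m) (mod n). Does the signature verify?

verifies

Squares mod 287: σ^1≡62, σ^2≡113, σ^4≡141
7 = 4 + 2 + 1, so σ^7 ≡ 141·113·62 ≡ 279 (mod 287)
279 = H(m), so the signature checks out.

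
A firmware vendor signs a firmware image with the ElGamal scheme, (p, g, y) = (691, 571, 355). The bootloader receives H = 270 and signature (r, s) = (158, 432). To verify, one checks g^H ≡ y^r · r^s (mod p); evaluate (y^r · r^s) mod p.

413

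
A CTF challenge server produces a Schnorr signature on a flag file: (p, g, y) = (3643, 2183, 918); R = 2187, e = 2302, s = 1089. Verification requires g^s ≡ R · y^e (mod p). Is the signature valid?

invalid

g^s mod p:
2183^1089 mod 3643 = 1449
R · y^e mod p:
918^2302 mod 3643 = 3530
2187·3530 = 7720110 ≡ 593 (mod 3643)
1449 ≠ 593; the check fails.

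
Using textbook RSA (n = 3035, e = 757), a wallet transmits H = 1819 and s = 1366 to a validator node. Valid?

no

s^757 mod 3035 = 1216
s^757 mod 3035 = 1216, but H = 1819.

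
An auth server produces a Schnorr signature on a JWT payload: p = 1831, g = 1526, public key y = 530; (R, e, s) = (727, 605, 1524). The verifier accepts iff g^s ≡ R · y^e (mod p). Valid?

g^s mod p:
1526^2 = 2328676 ≡ 1475
1526^4 ≡ 1475^2 = 2175625 ≡ 397
1526^8 ≡ 397^2 = 157609 ≡ 143
1526^16 ≡ 143^2 = 20449 ≡ 308
1526^32 ≡ 308^2 = 94864 ≡ 1483
1526^64 ≡ 1483^2 = 2199289 ≡ 258
1526^128 ≡ 258^2 = 66564 ≡ 648
1526^256 ≡ 648^2 = 419904 ≡ 605
1526^512 ≡ 605^2 = 366025 ≡ 1656
1526^1024 ≡ 1656^2 = 2742336 ≡ 1329
1524 = 1024 + 256 + 128 + 64 + 32 + 16 + 4, so 1526^1524 ≡ 1329·605·648·258·1483·308·397 ≡ 1461 (mod 1831)
R · y^e mod p:
530^2 = 280900 ≡ 757
530^4 ≡ 757^2 = 573049 ≡ 1777
530^8 ≡ 1777^2 = 3157729 ≡ 1085
530^16 ≡ 1085^2 = 1177225 ≡ 1723
530^32 ≡ 1723^2 = 2968729 ≡ 678
530^64 ≡ 678^2 = 459684 ≡ 103
530^128 ≡ 103^2 = 10609 ≡ 1454
530^256 ≡ 1454^2 = 2114116 ≡ 1142
530^512 ≡ 1142^2 = 1304164 ≡ 492
605 = 512 + 64 + 16 + 8 + 4 + 1, so 530^605 ≡ 492·103·1723·1085·1777·530 ≡ 1357 (mod 1831)
727·1357 = 986539 ≡ 1461 (mod 1831)
1461 ≡ 1461 (mod 1831); signature holds.

yes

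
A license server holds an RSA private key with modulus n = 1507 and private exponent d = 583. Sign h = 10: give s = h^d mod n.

h^2 ≡ 10^2 = 100
h^4 ≡ 100^2 = 10000 ≡ 958
h^8 ≡ 958^2 = 917764 ≡ 1
h^16 ≡ 1^2 = 1
h^32 ≡ 1^2 = 1
h^64 ≡ 1^2 = 1
h^128 ≡ 1^2 = 1
h^256 ≡ 1^2 = 1
h^512 ≡ 1^2 = 1
583 = 512 + 64 + 4 + 2 + 1, so h^583 ≡ 1·1·958·100·10 ≡ 1055 (mod 1507)

1055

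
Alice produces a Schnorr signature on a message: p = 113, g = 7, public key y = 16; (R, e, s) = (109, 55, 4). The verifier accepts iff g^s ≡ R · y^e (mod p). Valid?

yes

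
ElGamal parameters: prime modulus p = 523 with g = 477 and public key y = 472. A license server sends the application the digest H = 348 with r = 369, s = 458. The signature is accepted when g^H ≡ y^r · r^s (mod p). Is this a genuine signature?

Left side g^H mod p:
477^2 = 227529 ≡ 24
477^4 ≡ 24^2 = 576 ≡ 53
477^8 ≡ 53^2 = 2809 ≡ 194
477^16 ≡ 194^2 = 37636 ≡ 503
477^32 ≡ 503^2 = 253009 ≡ 400
477^64 ≡ 400^2 = 160000 ≡ 485
477^128 ≡ 485^2 = 235225 ≡ 398
477^256 ≡ 398^2 = 158404 ≡ 458
348 = 256 + 64 + 16 + 8 + 4, so 477^348 ≡ 458·485·503·194·53 ≡ 1 (mod 523)
Right side y^r · r^s mod p:
472^2 = 222784 ≡ 509
472^4 ≡ 509^2 = 259081 ≡ 196
472^8 ≡ 196^2 = 38416 ≡ 237
472^16 ≡ 237^2 = 56169 ≡ 208
472^32 ≡ 208^2 = 43264 ≡ 378
472^64 ≡ 378^2 = 142884 ≡ 105
472^128 ≡ 105^2 = 11025 ≡ 42
472^256 ≡ 42^2 = 1764 ≡ 195
369 = 256 + 64 + 32 + 16 + 1, so 472^369 ≡ 195·105·378·208·472 ≡ 280 (mod 523)
369^2 = 136161 ≡ 181
369^4 ≡ 181^2 = 32761 ≡ 335
369^8 ≡ 335^2 = 112225 ≡ 303
369^16 ≡ 303^2 = 91809 ≡ 284
369^32 ≡ 284^2 = 80656 ≡ 114
369^64 ≡ 114^2 = 12996 ≡ 444
369^128 ≡ 444^2 = 197136 ≡ 488
369^256 ≡ 488^2 = 238144 ≡ 179
458 = 256 + 128 + 64 + 8 + 2, so 369^458 ≡ 179·488·444·303·181 ≡ 331 (mod 523)
280·331 = 92680 ≡ 109 (mod 523)
1 ≠ 109, so verification fails.

forged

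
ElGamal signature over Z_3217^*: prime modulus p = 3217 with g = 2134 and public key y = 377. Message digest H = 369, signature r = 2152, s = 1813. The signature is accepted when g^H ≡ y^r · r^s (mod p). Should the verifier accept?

Left side g^H mod p:
2134^2 = 4553956 ≡ 1901
2134^4 ≡ 1901^2 = 3613801 ≡ 1110
2134^8 ≡ 1110^2 = 1232100 ≡ 3206
2134^16 ≡ 3206^2 = 10278436 ≡ 121
2134^32 ≡ 121^2 = 14641 ≡ 1773
2134^64 ≡ 1773^2 = 3143529 ≡ 520
2134^128 ≡ 520^2 = 270400 ≡ 172
2134^256 ≡ 172^2 = 29584 ≡ 631
369 = 256 + 64 + 32 + 16 + 1, so 2134^369 ≡ 631·520·1773·121·2134 ≡ 2042 (mod 3217)
Right side y^r · r^s mod p:
377^2 = 142129 ≡ 581
377^4 ≡ 581^2 = 337561 ≡ 2993
377^8 ≡ 2993^2 = 8958049 ≡ 1921
377^16 ≡ 1921^2 = 3690241 ≡ 342
377^32 ≡ 342^2 = 116964 ≡ 1152
377^64 ≡ 1152^2 = 1327104 ≡ 1700
377^128 ≡ 1700^2 = 2890000 ≡ 1134
377^256 ≡ 1134^2 = 1285956 ≡ 2373
377^512 ≡ 2373^2 = 5631129 ≡ 1379
377^1024 ≡ 1379^2 = 1901641 ≡ 394
377^2048 ≡ 394^2 = 155236 ≡ 820
2152 = 2048 + 64 + 32 + 8, so 377^2152 ≡ 820·1700·1152·1921 ≡ 2627 (mod 3217)
2152^2 = 4631104 ≡ 1841
2152^4 ≡ 1841^2 = 3389281 ≡ 1780
2152^8 ≡ 1780^2 = 3168400 ≡ 2872
2152^16 ≡ 2872^2 = 8248384 ≡ 3213
2152^32 ≡ 3213^2 = 10323369 ≡ 16
2152^64 ≡ 16^2 = 256
2152^128 ≡ 256^2 = 65536 ≡ 1196
2152^256 ≡ 1196^2 = 1430416 ≡ 2068
2152^512 ≡ 2068^2 = 4276624 ≡ 1231
2152^1024 ≡ 1231^2 = 1515361 ≡ 154
1813 = 1024 + 512 + 256 + 16 + 4 + 1, so 2152^1813 ≡ 154·1231·2068·3213·1780·2152 ≡ 2427 (mod 3217)
2627·2427 = 6375729 ≡ 2852 (mod 3217)
2042 ≠ 2852, so verification fails.

reject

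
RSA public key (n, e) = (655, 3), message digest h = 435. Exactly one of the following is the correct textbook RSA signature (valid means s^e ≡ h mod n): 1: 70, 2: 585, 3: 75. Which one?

1

Candidate 1: Squares mod 655: 70^1≡70, 70^2≡315; 3 = 2 + 1, so 70^3 ≡ 315·70 ≡ 435 (mod 655)
  → matches h = 435
Candidate 2: Squares mod 655: 585^1≡585, 585^2≡315; 3 = 2 + 1, so 585^3 ≡ 315·585 ≡ 220 (mod 655)
Candidate 3: Squares mod 655: 75^1≡75, 75^2≡385; 3 = 2 + 1, so 75^3 ≡ 385·75 ≡ 55 (mod 655)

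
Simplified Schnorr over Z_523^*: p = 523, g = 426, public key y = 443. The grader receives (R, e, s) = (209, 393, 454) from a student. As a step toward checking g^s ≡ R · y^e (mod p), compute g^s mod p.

68

426^2 = 181476 ≡ 518
426^4 ≡ 518^2 = 268324 ≡ 25
426^8 ≡ 25^2 = 625 ≡ 102
426^16 ≡ 102^2 = 10404 ≡ 467
426^32 ≡ 467^2 = 218089 ≡ 521
426^64 ≡ 521^2 = 271441 ≡ 4
426^128 ≡ 4^2 = 16
426^256 ≡ 16^2 = 256
454 = 256 + 128 + 64 + 4 + 2, so 426^454 ≡ 256·16·4·25·518 ≡ 68 (mod 523)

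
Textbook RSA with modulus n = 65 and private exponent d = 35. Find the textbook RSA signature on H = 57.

8

Squares mod 65: H^1≡57, H^2≡64, H^4≡1, H^8≡1, H^16≡1, H^32≡1
35 = 32 + 2 + 1, so H^35 ≡ 1·64·57 ≡ 8 (mod 65)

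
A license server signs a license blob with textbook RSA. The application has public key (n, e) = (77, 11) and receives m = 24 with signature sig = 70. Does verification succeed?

fails

sig^2 ≡ 70^2 = 4900 ≡ 49
sig^4 ≡ 49^2 = 2401 ≡ 14
sig^8 ≡ 14^2 = 196 ≡ 42
11 = 8 + 2 + 1, so sig^11 ≡ 42·49·70 ≡ 70 (mod 77)
The recovered value 70 does not match the digest 24.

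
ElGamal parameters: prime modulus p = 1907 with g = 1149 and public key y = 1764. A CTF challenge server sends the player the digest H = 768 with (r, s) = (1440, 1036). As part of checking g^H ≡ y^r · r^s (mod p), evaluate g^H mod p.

1404

Squares mod 1907: 1149^1≡1149, 1149^2≡557, 1149^4≡1315, 1149^8≡1483, 1149^16≡518, 1149^32≡1344, 1149^64≡407, 1149^128≡1647, 1149^256≡855, 1149^512≡644
768 = 512 + 256, so 1149^768 ≡ 644·855 ≡ 1404 (mod 1907)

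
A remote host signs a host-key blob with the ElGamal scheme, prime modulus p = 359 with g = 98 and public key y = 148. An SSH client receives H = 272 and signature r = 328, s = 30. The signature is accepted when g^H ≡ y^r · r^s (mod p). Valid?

no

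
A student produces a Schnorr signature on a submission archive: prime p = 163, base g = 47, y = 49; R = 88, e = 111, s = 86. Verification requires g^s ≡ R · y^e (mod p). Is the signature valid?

invalid

g^s mod p:
47^86 mod 163 = 95
R · y^e mod p:
49^111 mod 163 = 64
88·64 = 5632 ≡ 90 (mod 163)
95 ≠ 90; the check fails.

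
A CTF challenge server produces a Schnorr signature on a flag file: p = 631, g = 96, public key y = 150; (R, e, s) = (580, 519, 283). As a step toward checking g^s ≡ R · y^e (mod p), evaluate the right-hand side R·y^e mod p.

Squares mod 631: 150^1≡150, 150^2≡415, 150^4≡593, 150^8≡182, 150^16≡312, 150^32≡170, 150^64≡505, 150^128≡101, 150^256≡105, 150^512≡298
519 = 512 + 4 + 2 + 1, so 150^519 ≡ 298·593·415·150 ≡ 126 (mod 631)
R · y^e ≡ 580·126 = 73080 ≡ 515 (mod 631)

515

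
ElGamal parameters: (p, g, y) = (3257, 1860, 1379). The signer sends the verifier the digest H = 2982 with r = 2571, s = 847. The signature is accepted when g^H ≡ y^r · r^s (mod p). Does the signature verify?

Left side g^H mod p:
1860^2982 mod 3257 = 247
Right side y^r · r^s mod p:
1379^2571 mod 3257 = 1834
2571^847 mod 3257 = 968
1834·968 = 1775312 ≡ 247 (mod 3257)
247 ≡ 247 (mod 3257), so the signature is genuine.

verifies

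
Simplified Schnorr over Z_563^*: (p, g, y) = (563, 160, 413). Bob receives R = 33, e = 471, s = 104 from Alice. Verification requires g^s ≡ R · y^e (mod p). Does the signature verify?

g^s mod p:
160^2 = 25600 ≡ 265
160^4 ≡ 265^2 = 70225 ≡ 413
160^8 ≡ 413^2 = 170569 ≡ 543
160^16 ≡ 543^2 = 294849 ≡ 400
160^32 ≡ 400^2 = 160000 ≡ 108
160^64 ≡ 108^2 = 11664 ≡ 404
104 = 64 + 32 + 8, so 160^104 ≡ 404·108·543 ≡ 10 (mod 563)
R · y^e mod p:
413^2 = 170569 ≡ 543
413^4 ≡ 543^2 = 294849 ≡ 400
413^8 ≡ 400^2 = 160000 ≡ 108
413^16 ≡ 108^2 = 11664 ≡ 404
413^32 ≡ 404^2 = 163216 ≡ 509
413^64 ≡ 509^2 = 259081 ≡ 101
413^128 ≡ 101^2 = 10201 ≡ 67
413^256 ≡ 67^2 = 4489 ≡ 548
471 = 256 + 128 + 64 + 16 + 4 + 2 + 1, so 413^471 ≡ 548·67·101·404·400·543·413 ≡ 478 (mod 563)
33·478 = 15774 ≡ 10 (mod 563)
10 ≡ 10 (mod 563); signature holds.

verifies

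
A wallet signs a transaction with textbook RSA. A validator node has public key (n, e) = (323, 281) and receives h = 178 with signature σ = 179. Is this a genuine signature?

forged

Squares mod 323: σ^1≡179, σ^2≡64, σ^4≡220, σ^8≡273, σ^16≡239, σ^32≡273, σ^64≡239, σ^128≡273, σ^256≡239
281 = 256 + 16 + 8 + 1, so σ^281 ≡ 239·239·273·179 ≡ 145 (mod 323)
The recovered value 145 does not match the digest 178.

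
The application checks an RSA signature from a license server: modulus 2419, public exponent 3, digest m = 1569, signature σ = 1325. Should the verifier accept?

Squares mod 2419: σ^1≡1325, σ^2≡1850
3 = 2 + 1, so σ^3 ≡ 1850·1325 ≡ 803 (mod 2419)
803 ≠ 1569, so verification fails.

reject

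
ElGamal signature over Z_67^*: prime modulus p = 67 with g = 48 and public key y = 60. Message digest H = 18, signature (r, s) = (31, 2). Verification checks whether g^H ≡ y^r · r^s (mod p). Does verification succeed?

Left side g^H mod p:
48^2 = 2304 ≡ 26
48^4 ≡ 26^2 = 676 ≡ 6
48^8 ≡ 6^2 = 36
48^16 ≡ 36^2 = 1296 ≡ 23
18 = 16 + 2, so 48^18 ≡ 23·26 ≡ 62 (mod 67)
Right side y^r · r^s mod p:
60^2 = 3600 ≡ 49
60^4 ≡ 49^2 = 2401 ≡ 56
60^8 ≡ 56^2 = 3136 ≡ 54
60^16 ≡ 54^2 = 2916 ≡ 35
31 = 16 + 8 + 4 + 2 + 1, so 60^31 ≡ 35·54·56·49·60 ≡ 26 (mod 67)
31^2 = 961 ≡ 23
26·23 = 598 ≡ 62 (mod 67)
62 ≡ 62 (mod 67), so the signature is genuine.

passes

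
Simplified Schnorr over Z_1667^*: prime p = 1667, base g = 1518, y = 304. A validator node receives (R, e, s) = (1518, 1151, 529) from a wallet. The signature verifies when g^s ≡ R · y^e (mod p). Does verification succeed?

g^s mod p:
1518^529 mod 1667 = 1486
R · y^e mod p:
304^1151 mod 1667 = 535
1518·535 = 812130 ≡ 301 (mod 1667)
1486 ≠ 301; the check fails.

fails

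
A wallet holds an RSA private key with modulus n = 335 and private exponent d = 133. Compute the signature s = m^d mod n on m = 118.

118

m^133 mod 335 = 118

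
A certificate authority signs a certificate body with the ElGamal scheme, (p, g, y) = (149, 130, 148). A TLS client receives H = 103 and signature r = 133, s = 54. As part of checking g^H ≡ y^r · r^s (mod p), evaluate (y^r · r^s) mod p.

7

Squares mod 149: 148^1≡148, 148^2≡1, 148^4≡1, 148^8≡1, 148^16≡1, 148^32≡1, 148^64≡1, 148^128≡1
133 = 128 + 4 + 1, so 148^133 ≡ 1·1·148 ≡ 148 (mod 149)
Squares mod 149: 133^1≡133, 133^2≡107, 133^4≡125, 133^8≡129, 133^16≡102, 133^32≡123
54 = 32 + 16 + 4 + 2, so 133^54 ≡ 123·102·125·107 ≡ 142 (mod 149)
y^r · r^s ≡ 148·142 = 21016 ≡ 7 (mod 149)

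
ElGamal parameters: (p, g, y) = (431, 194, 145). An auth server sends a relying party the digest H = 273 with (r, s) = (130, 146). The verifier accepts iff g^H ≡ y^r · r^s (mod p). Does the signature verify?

Left side g^H mod p:
Squares mod 431: 194^1≡194, 194^2≡139, 194^4≡357, 194^8≡304, 194^16≡182, 194^32≡368, 194^64≡90, 194^128≡342, 194^256≡163
273 = 256 + 16 + 1, so 194^273 ≡ 163·182·194 ≡ 61 (mod 431)
Right side y^r · r^s mod p:
Squares mod 431: 145^1≡145, 145^2≡337, 145^4≡216, 145^8≡108, 145^16≡27, 145^32≡298, 145^64≡18, 145^128≡324
130 = 128 + 2, so 145^130 ≡ 324·337 ≡ 145 (mod 431)
Squares mod 431: 130^1≡130, 130^2≡91, 130^4≡92, 130^8≡275, 130^16≡200, 130^32≡348, 130^64≡424, 130^128≡49
146 = 128 + 16 + 2, so 130^146 ≡ 49·200·91 ≡ 61 (mod 431)
145·61 = 8845 ≡ 225 (mod 431)
61 ≠ 225, so verification fails.

does not verify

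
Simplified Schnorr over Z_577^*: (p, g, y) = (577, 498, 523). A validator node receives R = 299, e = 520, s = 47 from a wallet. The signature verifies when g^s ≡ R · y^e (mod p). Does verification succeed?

passes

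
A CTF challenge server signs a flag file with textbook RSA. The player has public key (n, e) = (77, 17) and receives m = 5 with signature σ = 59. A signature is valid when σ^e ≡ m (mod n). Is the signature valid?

valid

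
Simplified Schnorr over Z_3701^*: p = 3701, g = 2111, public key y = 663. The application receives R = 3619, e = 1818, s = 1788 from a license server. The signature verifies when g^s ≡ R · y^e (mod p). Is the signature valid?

g^s mod p:
2111^2 = 4456321 ≡ 317
2111^4 ≡ 317^2 = 100489 ≡ 562
2111^8 ≡ 562^2 = 315844 ≡ 1259
2111^16 ≡ 1259^2 = 1585081 ≡ 1053
2111^32 ≡ 1053^2 = 1108809 ≡ 2210
2111^64 ≡ 2210^2 = 4884100 ≡ 2481
2111^128 ≡ 2481^2 = 6155361 ≡ 598
2111^256 ≡ 598^2 = 357604 ≡ 2308
2111^512 ≡ 2308^2 = 5326864 ≡ 1125
2111^1024 ≡ 1125^2 = 1265625 ≡ 3584
1788 = 1024 + 512 + 128 + 64 + 32 + 16 + 8 + 4, so 2111^1788 ≡ 3584·1125·598·2481·2210·1053·1259·562 ≡ 294 (mod 3701)
R · y^e mod p:
663^2 = 439569 ≡ 2851
663^4 ≡ 2851^2 = 8128201 ≡ 805
663^8 ≡ 805^2 = 648025 ≡ 350
663^16 ≡ 350^2 = 122500 ≡ 367
663^32 ≡ 367^2 = 134689 ≡ 1453
663^64 ≡ 1453^2 = 2111209 ≡ 1639
663^128 ≡ 1639^2 = 2686321 ≡ 3096
663^256 ≡ 3096^2 = 9585216 ≡ 3327
663^512 ≡ 3327^2 = 11068929 ≡ 2939
663^1024 ≡ 2939^2 = 8637721 ≡ 3288
1818 = 1024 + 512 + 256 + 16 + 8 + 2, so 663^1818 ≡ 3288·2939·3327·367·350·2851 ≡ 1918 (mod 3701)
3619·1918 = 6941242 ≡ 1867 (mod 3701)
294 ≠ 1867; the check fails.

invalid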